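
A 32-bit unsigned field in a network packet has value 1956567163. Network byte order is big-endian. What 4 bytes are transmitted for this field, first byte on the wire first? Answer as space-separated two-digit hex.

1956567163 in hexadecimal, padded to 32 bits, is 0x749ED87B.
Split into bytes (most-significant first): 74 9E D8 7B.
Big-endian: lowest address holds the most-significant byte.
So the memory order matches the most-significant-first order: 74 9E D8 7B.

74 9E D8 7B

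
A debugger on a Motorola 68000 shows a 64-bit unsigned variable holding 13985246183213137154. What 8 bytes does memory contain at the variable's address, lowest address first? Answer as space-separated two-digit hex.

13985246183213137154 in hexadecimal, padded to 64 bits, is 0xC215934E7ECE7D02.
Split into bytes (most-significant first): C2 15 93 4E 7E CE 7D 02.
In big-endian order the high byte comes first in memory.
So the memory order matches the most-significant-first order: C2 15 93 4E 7E CE 7D 02.

C2 15 93 4E 7E CE 7D 02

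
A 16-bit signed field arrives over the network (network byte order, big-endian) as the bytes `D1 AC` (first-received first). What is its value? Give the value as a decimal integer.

-11860

Big-endian stores the most-significant byte at the lowest address.
The bytes are already most-significant first: 0xD1AC.
Top bit is set, so as a signed 16-bit value this is 0xD1AC − 2^16 = -11860.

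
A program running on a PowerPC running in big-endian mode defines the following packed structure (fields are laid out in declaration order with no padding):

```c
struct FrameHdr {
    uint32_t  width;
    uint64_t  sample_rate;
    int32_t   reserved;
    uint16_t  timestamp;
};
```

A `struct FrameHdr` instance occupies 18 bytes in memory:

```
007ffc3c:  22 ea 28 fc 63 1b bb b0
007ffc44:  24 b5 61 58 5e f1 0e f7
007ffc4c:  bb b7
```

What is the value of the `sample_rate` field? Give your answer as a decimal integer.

7141507999330558296

`sample_rate` follows `width` (4 bytes), so it starts at byte offset 4 and occupies 8 bytes.
Bytes at offsets 4..11: 63 1B BB B0 24 B5 61 58.
In big-endian order the high byte comes first in memory.
The bytes are already most-significant first: 0x631BBBB024B56158.
0x631BBBB024B56158 = 7141507999330558296.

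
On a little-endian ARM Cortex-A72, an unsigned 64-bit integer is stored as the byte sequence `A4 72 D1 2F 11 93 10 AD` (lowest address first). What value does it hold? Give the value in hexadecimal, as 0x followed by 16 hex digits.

0xAD1093112FD172A4

Little-endian: lowest address holds the least-significant byte.
Reassemble most-significant byte first: AD 10 93 11 2F D1 72 A4 → 0xAD1093112FD172A4.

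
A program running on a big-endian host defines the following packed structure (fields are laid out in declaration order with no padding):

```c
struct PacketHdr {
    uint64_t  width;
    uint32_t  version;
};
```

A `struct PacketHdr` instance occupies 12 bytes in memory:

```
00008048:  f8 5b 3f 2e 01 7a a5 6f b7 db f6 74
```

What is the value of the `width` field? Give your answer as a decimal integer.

17895967011112658287

`width` is the first field, at byte offset 0, occupying 8 bytes.
Bytes at offsets 0..7: F8 5B 3F 2E 01 7A A5 6F.
Big-endian: lowest address holds the most-significant byte.
The bytes are already most-significant first: 0xF85B3F2E017AA56F.
0xF85B3F2E017AA56F = 17895967011112658287.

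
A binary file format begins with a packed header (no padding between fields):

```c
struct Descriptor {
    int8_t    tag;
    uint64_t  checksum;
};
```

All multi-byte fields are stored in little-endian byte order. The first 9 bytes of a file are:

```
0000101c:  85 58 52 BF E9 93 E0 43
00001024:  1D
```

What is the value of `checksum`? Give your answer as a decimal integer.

2108775976425968216

`checksum` follows `tag` (1 byte), so it starts at byte offset 1 and occupies 8 bytes.
Bytes at offsets 1..8: 58 52 BF E9 93 E0 43 1D.
Little-endian: lowest address holds the least-significant byte.
Reassemble most-significant byte first: 1D 43 E0 93 E9 BF 52 58 → 0x1D43E093E9BF5258.
0x1D43E093E9BF5258 = 2108775976425968216.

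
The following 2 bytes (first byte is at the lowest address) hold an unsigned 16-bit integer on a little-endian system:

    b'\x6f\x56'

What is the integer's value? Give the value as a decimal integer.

22127

In little-endian order the low byte comes first in memory.
Reassemble most-significant byte first: 56 6F → 0x566F.
0x566F = 22127.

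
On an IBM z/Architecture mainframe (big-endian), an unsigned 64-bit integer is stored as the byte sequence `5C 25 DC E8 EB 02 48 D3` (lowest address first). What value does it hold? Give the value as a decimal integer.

6639956118560983251

In big-endian order the high byte comes first in memory.
The bytes are already most-significant first: 0x5C25DCE8EB0248D3.
0x5C25DCE8EB0248D3 = 6639956118560983251.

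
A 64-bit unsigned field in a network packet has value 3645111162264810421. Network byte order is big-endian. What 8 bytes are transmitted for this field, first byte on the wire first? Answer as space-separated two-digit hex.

3645111162264810421 in hexadecimal, padded to 64 bits, is 0x3296094A199AF3B5.
Split into bytes (most-significant first): 32 96 09 4A 19 9A F3 B5.
Big-endian: lowest address holds the most-significant byte.
So the memory order matches the most-significant-first order: 32 96 09 4A 19 9A F3 B5.

32 96 09 4A 19 9A F3 B5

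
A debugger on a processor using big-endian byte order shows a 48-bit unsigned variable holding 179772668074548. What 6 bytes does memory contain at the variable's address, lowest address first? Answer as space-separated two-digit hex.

A3 80 96 05 5A 34

179772668074548 in hexadecimal, padded to 48 bits, is 0xA38096055A34.
Split into bytes (most-significant first): A3 80 96 05 5A 34.
Big-endian: lowest address holds the most-significant byte.
So the memory order matches the most-significant-first order: A3 80 96 05 5A 34.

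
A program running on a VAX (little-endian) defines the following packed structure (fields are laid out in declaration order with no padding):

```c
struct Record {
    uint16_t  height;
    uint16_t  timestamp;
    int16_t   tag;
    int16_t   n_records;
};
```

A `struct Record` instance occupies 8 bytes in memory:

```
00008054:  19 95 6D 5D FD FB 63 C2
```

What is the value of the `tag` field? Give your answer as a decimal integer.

`tag` follows `height` (2 B), `timestamp` (2 B), so it starts at offset 2 + 2 = 4 and occupies 2 bytes.
Bytes at offsets 4..5: FD FB.
In little-endian order the low byte comes first in memory.
Reassemble most-significant byte first: FB FD → 0xFBFD.
Top bit is set, so as a signed 16-bit value this is 0xFBFD − 2^16 = -1027.

-1027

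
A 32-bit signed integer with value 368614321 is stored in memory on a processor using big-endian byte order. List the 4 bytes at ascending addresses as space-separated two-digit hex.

15 F8 9B B1

368614321 in hexadecimal, padded to 32 bits, is 0x15F89BB1.
Split into bytes (most-significant first): 15 F8 9B B1.
Big-endian: lowest address holds the most-significant byte.
So the memory order matches the most-significant-first order: 15 F8 9B B1.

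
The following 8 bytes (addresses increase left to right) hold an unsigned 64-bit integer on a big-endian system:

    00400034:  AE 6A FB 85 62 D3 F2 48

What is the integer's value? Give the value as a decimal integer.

In big-endian order the high byte comes first in memory.
The bytes are already most-significant first: 0xAE6AFB8562D3F248.
0xAE6AFB8562D3F248 = 12568134260438069832.

12568134260438069832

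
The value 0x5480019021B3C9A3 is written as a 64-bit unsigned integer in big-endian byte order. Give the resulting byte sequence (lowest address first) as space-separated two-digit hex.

54 80 01 90 21 B3 C9 A3

Split into bytes (most-significant first): 54 80 01 90 21 B3 C9 A3.
In big-endian order the high byte comes first in memory.
So the memory order matches the most-significant-first order: 54 80 01 90 21 B3 C9 A3.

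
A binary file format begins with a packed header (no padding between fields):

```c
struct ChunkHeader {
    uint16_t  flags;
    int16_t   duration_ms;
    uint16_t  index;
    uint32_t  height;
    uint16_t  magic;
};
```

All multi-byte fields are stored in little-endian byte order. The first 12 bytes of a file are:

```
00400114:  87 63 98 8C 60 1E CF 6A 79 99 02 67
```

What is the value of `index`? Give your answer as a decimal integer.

7776

`index` follows `flags` (2 B), `duration_ms` (2 B), so it starts at offset 2 + 2 = 4 and occupies 2 bytes.
Bytes at offsets 4..5: 60 1E.
Little-endian: lowest address holds the least-significant byte.
Reassemble most-significant byte first: 1E 60 → 0x1E60.
0x1E60 = 7776.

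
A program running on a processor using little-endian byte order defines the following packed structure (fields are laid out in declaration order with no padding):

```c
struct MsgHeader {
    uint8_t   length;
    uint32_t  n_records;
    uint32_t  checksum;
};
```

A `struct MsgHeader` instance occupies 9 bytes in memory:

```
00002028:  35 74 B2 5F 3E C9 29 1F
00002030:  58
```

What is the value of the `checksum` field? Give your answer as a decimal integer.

1478437321

`checksum` follows `length` (1 B), `n_records` (4 B), so it starts at offset 1 + 4 = 5 and occupies 4 bytes.
Bytes at offsets 5..8: C9 29 1F 58.
In little-endian order the low byte comes first in memory.
Reassemble most-significant byte first: 58 1F 29 C9 → 0x581F29C9.
0x581F29C9 = 1478437321.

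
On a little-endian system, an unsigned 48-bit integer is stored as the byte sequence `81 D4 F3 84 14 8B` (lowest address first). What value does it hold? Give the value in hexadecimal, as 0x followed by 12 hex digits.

0x8B1484F3D481

In little-endian order the low byte comes first in memory.
Reassemble most-significant byte first: 8B 14 84 F3 D4 81 → 0x8B1484F3D481.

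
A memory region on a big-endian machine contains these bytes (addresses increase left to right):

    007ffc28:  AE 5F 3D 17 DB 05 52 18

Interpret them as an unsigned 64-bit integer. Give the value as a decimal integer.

Big-endian stores the most-significant byte at the lowest address.
The bytes are already most-significant first: 0xAE5F3D17DB055218.
0xAE5F3D17DB055218 = 12564828658055074328.

12564828658055074328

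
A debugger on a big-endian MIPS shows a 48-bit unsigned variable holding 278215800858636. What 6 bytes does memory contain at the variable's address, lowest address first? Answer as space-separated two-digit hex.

FD 09 29 FB 28 0C

278215800858636 in hexadecimal, padded to 48 bits, is 0xFD0929FB280C.
Split into bytes (most-significant first): FD 09 29 FB 28 0C.
Big-endian stores the most-significant byte at the lowest address.
So the memory order matches the most-significant-first order: FD 09 29 FB 28 0C.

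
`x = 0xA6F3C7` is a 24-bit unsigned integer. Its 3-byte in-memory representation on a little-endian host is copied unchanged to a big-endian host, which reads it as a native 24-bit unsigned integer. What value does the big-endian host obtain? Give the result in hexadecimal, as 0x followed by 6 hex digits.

Stored little-endian, the bytes at ascending addresses are C7 F3 A6.
Read back as big-endian, the last byte is least significant, giving 0xC7F3A6.

0xC7F3A6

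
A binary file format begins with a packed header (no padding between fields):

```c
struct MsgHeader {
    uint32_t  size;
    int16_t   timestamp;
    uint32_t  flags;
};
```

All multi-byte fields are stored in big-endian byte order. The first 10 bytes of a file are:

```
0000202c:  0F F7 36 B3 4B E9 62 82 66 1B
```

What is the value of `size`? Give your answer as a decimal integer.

`size` is the first field, at byte offset 0, occupying 4 bytes.
Bytes at offsets 0..3: 0F F7 36 B3.
Big-endian: lowest address holds the most-significant byte.
The bytes are already most-significant first: 0x0FF736B3.
0x0FF736B3 = 267859635.

267859635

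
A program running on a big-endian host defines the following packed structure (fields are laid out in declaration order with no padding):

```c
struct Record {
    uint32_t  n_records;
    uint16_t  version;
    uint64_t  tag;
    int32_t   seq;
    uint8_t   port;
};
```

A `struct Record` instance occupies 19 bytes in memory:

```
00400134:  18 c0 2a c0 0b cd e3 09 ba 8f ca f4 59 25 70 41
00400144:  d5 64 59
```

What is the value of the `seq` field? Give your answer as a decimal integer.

`seq` follows `n_records` (4 B), `version` (2 B), `tag` (8 B), so it starts at offset 4 + 2 + 8 = 14 and occupies 4 bytes.
Bytes at offsets 14..17: 70 41 D5 64.
In big-endian order the high byte comes first in memory.
The bytes are already most-significant first: 0x7041D564.
0x7041D564 = 1883362660.

1883362660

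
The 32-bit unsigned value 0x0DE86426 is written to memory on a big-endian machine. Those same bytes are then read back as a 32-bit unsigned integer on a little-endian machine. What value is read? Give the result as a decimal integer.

Stored big-endian, the bytes at ascending addresses are 0D E8 64 26.
Read back as little-endian, the first byte is least significant, giving 0x2664E80D.
0x2664E80D = 644147213.

644147213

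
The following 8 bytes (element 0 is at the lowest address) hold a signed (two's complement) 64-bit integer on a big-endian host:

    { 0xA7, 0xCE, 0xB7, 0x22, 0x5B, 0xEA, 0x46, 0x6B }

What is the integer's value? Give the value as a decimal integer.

-6354940665974339989

Big-endian stores the most-significant byte at the lowest address.
The bytes are already most-significant first: 0xA7CEB7225BEA466B.
Top bit is set, so as a signed 64-bit value this is 0xA7CEB7225BEA466B − 2^64 = -6354940665974339989.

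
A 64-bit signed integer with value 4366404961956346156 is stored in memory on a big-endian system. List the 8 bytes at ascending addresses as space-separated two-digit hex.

4366404961956346156 in hexadecimal, padded to 64 bits, is 0x3C98962DBEE9392C.
Split into bytes (most-significant first): 3C 98 96 2D BE E9 39 2C.
Big-endian: lowest address holds the most-significant byte.
So the memory order matches the most-significant-first order: 3C 98 96 2D BE E9 39 2C.

3C 98 96 2D BE E9 39 2C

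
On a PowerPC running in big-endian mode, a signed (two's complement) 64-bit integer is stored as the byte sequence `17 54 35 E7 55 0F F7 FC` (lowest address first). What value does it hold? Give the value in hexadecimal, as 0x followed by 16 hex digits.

0x175435E7550FF7FC

Big-endian stores the most-significant byte at the lowest address.
The bytes are already most-significant first: 0x175435E7550FF7FC.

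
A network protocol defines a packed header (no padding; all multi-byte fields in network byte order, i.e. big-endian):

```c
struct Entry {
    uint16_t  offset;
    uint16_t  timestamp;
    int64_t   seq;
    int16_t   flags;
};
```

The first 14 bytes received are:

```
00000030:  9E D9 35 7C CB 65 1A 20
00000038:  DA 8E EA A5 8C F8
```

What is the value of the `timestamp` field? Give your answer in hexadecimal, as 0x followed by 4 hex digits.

`timestamp` follows `offset` (2 bytes), so it starts at byte offset 2 and occupies 2 bytes.
Bytes at offsets 2..3: 35 7C.
Big-endian: lowest address holds the most-significant byte.
The bytes are already most-significant first: 0x357C.

0x357C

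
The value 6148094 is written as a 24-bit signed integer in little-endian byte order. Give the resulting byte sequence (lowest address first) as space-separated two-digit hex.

FE CF 5D

6148094 in hexadecimal, padded to 24 bits, is 0x5DCFFE.
Split into bytes (most-significant first): 5D CF FE.
In little-endian order the low byte comes first in memory.
So at ascending addresses the bytes are FE CF 5D.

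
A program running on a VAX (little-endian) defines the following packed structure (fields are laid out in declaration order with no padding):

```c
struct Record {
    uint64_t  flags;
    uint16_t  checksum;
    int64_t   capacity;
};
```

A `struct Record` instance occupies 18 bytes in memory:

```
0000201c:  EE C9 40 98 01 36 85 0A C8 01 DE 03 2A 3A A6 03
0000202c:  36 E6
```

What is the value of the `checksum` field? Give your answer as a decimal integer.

456

`checksum` follows `flags` (8 bytes), so it starts at byte offset 8 and occupies 2 bytes.
Bytes at offsets 8..9: C8 01.
In little-endian order the low byte comes first in memory.
Reassemble most-significant byte first: 01 C8 → 0x01C8.
0x01C8 = 456.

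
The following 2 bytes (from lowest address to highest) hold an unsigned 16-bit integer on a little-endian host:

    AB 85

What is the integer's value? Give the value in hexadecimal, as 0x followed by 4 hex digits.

Little-endian: lowest address holds the least-significant byte.
Reassemble most-significant byte first: 85 AB → 0x85AB.

0x85AB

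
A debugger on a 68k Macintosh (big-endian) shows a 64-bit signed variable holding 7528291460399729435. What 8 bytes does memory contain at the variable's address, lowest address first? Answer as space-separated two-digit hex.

68 79 DD 32 56 BB 8B 1B

7528291460399729435 in hexadecimal, padded to 64 bits, is 0x6879DD3256BB8B1B.
Split into bytes (most-significant first): 68 79 DD 32 56 BB 8B 1B.
Big-endian: lowest address holds the most-significant byte.
So the memory order matches the most-significant-first order: 68 79 DD 32 56 BB 8B 1B.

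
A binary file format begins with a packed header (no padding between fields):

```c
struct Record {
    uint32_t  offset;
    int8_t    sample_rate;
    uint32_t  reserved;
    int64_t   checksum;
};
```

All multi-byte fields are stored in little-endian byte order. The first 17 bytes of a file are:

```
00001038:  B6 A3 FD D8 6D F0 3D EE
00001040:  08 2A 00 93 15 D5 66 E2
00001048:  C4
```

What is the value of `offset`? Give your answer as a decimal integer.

3640501174

`offset` is the first field, at byte offset 0, occupying 4 bytes.
Bytes at offsets 0..3: B6 A3 FD D8.
Little-endian stores the least-significant byte at the lowest address.
Reassemble most-significant byte first: D8 FD A3 B6 → 0xD8FDA3B6.
0xD8FDA3B6 = 3640501174.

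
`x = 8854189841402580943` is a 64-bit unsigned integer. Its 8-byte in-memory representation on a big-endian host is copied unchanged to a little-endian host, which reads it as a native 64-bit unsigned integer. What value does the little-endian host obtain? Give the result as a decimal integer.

8854189841402580943 in 64-bit hexadecimal is 0x7AE066BFCEAC4FCF.
Stored big-endian, the bytes at ascending addresses are 7A E0 66 BF CE AC 4F CF.
Read back as little-endian, the first byte is least significant, giving 0xCF4FACCEBF66E07A.
0xCF4FACCEBF66E07A = 14938348492985655418.

14938348492985655418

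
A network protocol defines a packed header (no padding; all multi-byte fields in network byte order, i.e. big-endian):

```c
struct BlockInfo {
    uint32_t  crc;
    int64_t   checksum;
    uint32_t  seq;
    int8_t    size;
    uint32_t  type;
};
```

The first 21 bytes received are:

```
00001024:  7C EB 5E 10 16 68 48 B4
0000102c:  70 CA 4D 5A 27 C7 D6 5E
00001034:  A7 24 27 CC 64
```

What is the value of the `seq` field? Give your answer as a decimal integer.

`seq` follows `crc` (4 B), `checksum` (8 B), so it starts at offset 4 + 8 = 12 and occupies 4 bytes.
Bytes at offsets 12..15: 27 C7 D6 5E.
Big-endian stores the most-significant byte at the lowest address.
The bytes are already most-significant first: 0x27C7D65E.
0x27C7D65E = 667407966.

667407966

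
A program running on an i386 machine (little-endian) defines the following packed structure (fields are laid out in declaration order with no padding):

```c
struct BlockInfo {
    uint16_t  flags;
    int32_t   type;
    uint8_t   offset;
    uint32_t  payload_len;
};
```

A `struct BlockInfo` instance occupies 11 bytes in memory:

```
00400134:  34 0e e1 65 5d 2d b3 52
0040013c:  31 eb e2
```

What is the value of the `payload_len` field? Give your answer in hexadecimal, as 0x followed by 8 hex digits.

`payload_len` follows `flags` (2 B), `type` (4 B), `offset` (1 B), so it starts at offset 2 + 4 + 1 = 7 and occupies 4 bytes.
Bytes at offsets 7..10: 52 31 EB E2.
Little-endian stores the least-significant byte at the lowest address.
Reassemble most-significant byte first: E2 EB 31 52 → 0xE2EB3152.

0xE2EB3152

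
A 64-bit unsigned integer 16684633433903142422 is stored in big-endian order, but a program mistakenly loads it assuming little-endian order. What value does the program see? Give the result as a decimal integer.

16684633433903142422 in 64-bit hexadecimal is 0xE78BB9B58B671616.
Stored big-endian, the bytes at ascending addresses are E7 8B B9 B5 8B 67 16 16.
Read back as little-endian, the first byte is least significant, giving 0x1616678BB5B98BE7.
0x1616678BB5B98BE7 = 1591573368069000167.

1591573368069000167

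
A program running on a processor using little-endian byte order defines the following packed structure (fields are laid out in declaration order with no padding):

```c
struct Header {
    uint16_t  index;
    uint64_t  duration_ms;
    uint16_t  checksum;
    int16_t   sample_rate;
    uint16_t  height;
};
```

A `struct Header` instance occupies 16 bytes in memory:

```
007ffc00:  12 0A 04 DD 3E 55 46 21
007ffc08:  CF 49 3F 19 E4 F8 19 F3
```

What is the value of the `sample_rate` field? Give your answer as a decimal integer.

-1820

`sample_rate` follows `index` (2 B), `duration_ms` (8 B), `checksum` (2 B), so it starts at offset 2 + 8 + 2 = 12 and occupies 2 bytes.
Bytes at offsets 12..13: E4 F8.
Little-endian: lowest address holds the least-significant byte.
Reassemble most-significant byte first: F8 E4 → 0xF8E4.
Top bit is set, so as a signed 16-bit value this is 0xF8E4 − 2^16 = -1820.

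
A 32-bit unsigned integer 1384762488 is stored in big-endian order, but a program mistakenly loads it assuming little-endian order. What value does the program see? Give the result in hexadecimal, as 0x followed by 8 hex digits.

0x78CC8952

1384762488 in 32-bit hexadecimal is 0x5289CC78.
Stored big-endian, the bytes at ascending addresses are 52 89 CC 78.
Read back as little-endian, the first byte is least significant, giving 0x78CC8952.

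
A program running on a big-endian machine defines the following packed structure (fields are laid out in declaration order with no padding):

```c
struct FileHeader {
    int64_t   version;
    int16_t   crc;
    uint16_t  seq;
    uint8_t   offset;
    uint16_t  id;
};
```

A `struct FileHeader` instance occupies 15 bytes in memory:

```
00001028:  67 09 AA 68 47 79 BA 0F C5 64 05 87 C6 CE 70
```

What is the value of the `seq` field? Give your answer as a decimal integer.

`seq` follows `version` (8 B), `crc` (2 B), so it starts at offset 8 + 2 = 10 and occupies 2 bytes.
Bytes at offsets 10..11: 05 87.
Big-endian: lowest address holds the most-significant byte.
The bytes are already most-significant first: 0x0587.
0x0587 = 1415.

1415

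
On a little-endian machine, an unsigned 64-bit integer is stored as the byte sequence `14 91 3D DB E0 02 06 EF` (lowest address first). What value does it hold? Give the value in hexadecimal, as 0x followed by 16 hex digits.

Little-endian: lowest address holds the least-significant byte.
Reassemble most-significant byte first: EF 06 02 E0 DB 3D 91 14 → 0xEF0602E0DB3D9114.

0xEF0602E0DB3D9114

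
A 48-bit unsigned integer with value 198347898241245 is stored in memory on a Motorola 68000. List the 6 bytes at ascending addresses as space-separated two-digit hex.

B4 65 78 04 40 DD

198347898241245 in hexadecimal, padded to 48 bits, is 0xB465780440DD.
Split into bytes (most-significant first): B4 65 78 04 40 DD.
Big-endian stores the most-significant byte at the lowest address.
So the memory order matches the most-significant-first order: B4 65 78 04 40 DD.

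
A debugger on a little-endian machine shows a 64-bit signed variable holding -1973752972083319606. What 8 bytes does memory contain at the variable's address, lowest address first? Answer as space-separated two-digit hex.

Two's complement of -1973752972083319606 in 64 bits: 1973752972083319606 = 0x1B642DDEE765D336; invert → 0xE49BD221189A2CC9; add 1 → 0xE49BD221189A2CCA.
Split into bytes (most-significant first): E4 9B D2 21 18 9A 2C CA.
Little-endian: lowest address holds the least-significant byte.
So at ascending addresses the bytes are CA 2C 9A 18 21 D2 9B E4.

CA 2C 9A 18 21 D2 9B E4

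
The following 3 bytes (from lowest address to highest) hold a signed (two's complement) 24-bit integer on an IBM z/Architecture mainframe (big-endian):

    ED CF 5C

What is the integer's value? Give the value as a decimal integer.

In big-endian order the high byte comes first in memory.
The bytes are already most-significant first: 0xEDCF5C.
Top bit is set, so as a signed 24-bit value this is 0xEDCF5C − 2^24 = -1192100.

-1192100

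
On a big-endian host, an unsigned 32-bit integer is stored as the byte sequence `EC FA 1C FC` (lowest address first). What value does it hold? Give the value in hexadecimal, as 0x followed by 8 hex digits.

0xECFA1CFC

Big-endian: lowest address holds the most-significant byte.
The bytes are already most-significant first: 0xECFA1CFC.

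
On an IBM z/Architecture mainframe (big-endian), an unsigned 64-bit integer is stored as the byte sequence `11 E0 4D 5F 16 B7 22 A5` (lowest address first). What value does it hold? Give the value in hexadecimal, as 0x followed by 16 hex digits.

Big-endian stores the most-significant byte at the lowest address.
The bytes are already most-significant first: 0x11E04D5F16B722A5.

0x11E04D5F16B722A5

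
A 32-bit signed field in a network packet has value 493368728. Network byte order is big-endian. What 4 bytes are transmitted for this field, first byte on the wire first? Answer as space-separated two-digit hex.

1D 68 35 98

493368728 in hexadecimal, padded to 32 bits, is 0x1D683598.
Split into bytes (most-significant first): 1D 68 35 98.
Big-endian: lowest address holds the most-significant byte.
So the memory order matches the most-significant-first order: 1D 68 35 98.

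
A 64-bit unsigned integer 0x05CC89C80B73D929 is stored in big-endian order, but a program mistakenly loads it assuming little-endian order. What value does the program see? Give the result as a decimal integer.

Stored big-endian, the bytes at ascending addresses are 05 CC 89 C8 0B 73 D9 29.
Read back as little-endian, the first byte is least significant, giving 0x29D9730BC889CC05.
0x29D9730BC889CC05 = 3015567919947566085.

3015567919947566085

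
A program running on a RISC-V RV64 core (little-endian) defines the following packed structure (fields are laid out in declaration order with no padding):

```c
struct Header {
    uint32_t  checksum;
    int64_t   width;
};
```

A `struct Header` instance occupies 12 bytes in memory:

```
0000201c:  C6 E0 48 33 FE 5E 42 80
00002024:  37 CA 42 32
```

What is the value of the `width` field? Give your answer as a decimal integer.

3621679390083145470

`width` follows `checksum` (4 bytes), so it starts at byte offset 4 and occupies 8 bytes.
Bytes at offsets 4..11: FE 5E 42 80 37 CA 42 32.
Little-endian stores the least-significant byte at the lowest address.
Reassemble most-significant byte first: 32 42 CA 37 80 42 5E FE → 0x3242CA3780425EFE.
0x3242CA3780425EFE = 3621679390083145470.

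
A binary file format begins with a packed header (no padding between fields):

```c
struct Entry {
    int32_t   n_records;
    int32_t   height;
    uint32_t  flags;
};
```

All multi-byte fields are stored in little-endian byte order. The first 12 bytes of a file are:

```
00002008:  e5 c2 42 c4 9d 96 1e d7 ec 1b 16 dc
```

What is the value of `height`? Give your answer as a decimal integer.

`height` follows `n_records` (4 bytes), so it starts at byte offset 4 and occupies 4 bytes.
Bytes at offsets 4..7: 9D 96 1E D7.
Little-endian: lowest address holds the least-significant byte.
Reassemble most-significant byte first: D7 1E 96 9D → 0xD71E969D.
Top bit is set, so as a signed 32-bit value this is 0xD71E969D − 2^32 = -685861219.

-685861219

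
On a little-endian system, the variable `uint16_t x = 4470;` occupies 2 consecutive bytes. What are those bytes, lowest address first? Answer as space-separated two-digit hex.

76 11

4470 in hexadecimal, padded to 16 bits, is 0x1176.
Split into bytes (most-significant first): 11 76.
Little-endian: lowest address holds the least-significant byte.
So at ascending addresses the bytes are 76 11.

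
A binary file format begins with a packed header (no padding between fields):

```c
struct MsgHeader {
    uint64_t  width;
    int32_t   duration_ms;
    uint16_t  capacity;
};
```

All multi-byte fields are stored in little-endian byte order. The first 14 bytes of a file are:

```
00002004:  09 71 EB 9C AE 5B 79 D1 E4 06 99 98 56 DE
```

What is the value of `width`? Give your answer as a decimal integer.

`width` is the first field, at byte offset 0, occupying 8 bytes.
Bytes at offsets 0..7: 09 71 EB 9C AE 5B 79 D1.
Little-endian stores the least-significant byte at the lowest address.
Reassemble most-significant byte first: D1 79 5B AE 9C EB 71 09 → 0xD1795BAE9CEB7109.
0xD1795BAE9CEB7109 = 15094196431624040713.

15094196431624040713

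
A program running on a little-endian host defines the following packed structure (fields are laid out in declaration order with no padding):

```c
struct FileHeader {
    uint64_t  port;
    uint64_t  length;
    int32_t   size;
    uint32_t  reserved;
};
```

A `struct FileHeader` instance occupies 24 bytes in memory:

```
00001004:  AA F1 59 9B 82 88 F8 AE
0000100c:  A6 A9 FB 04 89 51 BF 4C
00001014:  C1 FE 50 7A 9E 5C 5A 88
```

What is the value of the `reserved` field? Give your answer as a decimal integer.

`reserved` follows `port` (8 B), `length` (8 B), `size` (4 B), so it starts at offset 8 + 8 + 4 = 20 and occupies 4 bytes.
Bytes at offsets 20..23: 9E 5C 5A 88.
Little-endian: lowest address holds the least-significant byte.
Reassemble most-significant byte first: 88 5A 5C 9E → 0x885A5C9E.
0x885A5C9E = 2287623326.

2287623326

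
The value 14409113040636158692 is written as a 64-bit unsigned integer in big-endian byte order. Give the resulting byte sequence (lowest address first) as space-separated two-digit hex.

C7 F7 73 F7 BB 91 22 E4

14409113040636158692 in hexadecimal, padded to 64 bits, is 0xC7F773F7BB9122E4.
Split into bytes (most-significant first): C7 F7 73 F7 BB 91 22 E4.
Big-endian: lowest address holds the most-significant byte.
So the memory order matches the most-significant-first order: C7 F7 73 F7 BB 91 22 E4.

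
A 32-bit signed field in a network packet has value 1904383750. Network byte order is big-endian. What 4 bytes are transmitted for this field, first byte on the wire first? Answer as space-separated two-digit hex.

71 82 97 06

1904383750 in hexadecimal, padded to 32 bits, is 0x71829706.
Split into bytes (most-significant first): 71 82 97 06.
In big-endian order the high byte comes first in memory.
So the memory order matches the most-significant-first order: 71 82 97 06.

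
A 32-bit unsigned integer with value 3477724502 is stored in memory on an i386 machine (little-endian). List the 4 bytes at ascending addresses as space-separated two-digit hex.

3477724502 in hexadecimal, padded to 32 bits, is 0xCF49DD56.
Split into bytes (most-significant first): CF 49 DD 56.
Little-endian stores the least-significant byte at the lowest address.
So at ascending addresses the bytes are 56 DD 49 CF.

56 DD 49 CF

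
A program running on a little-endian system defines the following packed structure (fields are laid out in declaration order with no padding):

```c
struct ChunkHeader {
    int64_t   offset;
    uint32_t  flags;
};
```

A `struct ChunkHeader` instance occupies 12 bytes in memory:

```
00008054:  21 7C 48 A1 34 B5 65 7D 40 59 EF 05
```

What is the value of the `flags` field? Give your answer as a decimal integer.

`flags` follows `offset` (8 bytes), so it starts at byte offset 8 and occupies 4 bytes.
Bytes at offsets 8..11: 40 59 EF 05.
Little-endian stores the least-significant byte at the lowest address.
Reassemble most-significant byte first: 05 EF 59 40 → 0x05EF5940.
0x05EF5940 = 99572032.

99572032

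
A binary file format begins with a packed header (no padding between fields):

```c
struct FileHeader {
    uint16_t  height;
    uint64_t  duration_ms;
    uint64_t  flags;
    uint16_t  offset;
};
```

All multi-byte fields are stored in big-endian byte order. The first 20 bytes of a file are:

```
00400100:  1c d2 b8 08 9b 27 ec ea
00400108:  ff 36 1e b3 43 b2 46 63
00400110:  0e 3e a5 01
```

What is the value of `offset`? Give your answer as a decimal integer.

42241

`offset` follows `height` (2 B), `duration_ms` (8 B), `flags` (8 B), so it starts at offset 2 + 8 + 8 = 18 and occupies 2 bytes.
Bytes at offsets 18..19: A5 01.
Big-endian: lowest address holds the most-significant byte.
The bytes are already most-significant first: 0xA501.
0xA501 = 42241.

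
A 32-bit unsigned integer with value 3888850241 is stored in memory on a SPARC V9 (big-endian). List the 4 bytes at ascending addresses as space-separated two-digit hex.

E7 CB 25 41

3888850241 in hexadecimal, padded to 32 bits, is 0xE7CB2541.
Split into bytes (most-significant first): E7 CB 25 41.
Big-endian stores the most-significant byte at the lowest address.
So the memory order matches the most-significant-first order: E7 CB 25 41.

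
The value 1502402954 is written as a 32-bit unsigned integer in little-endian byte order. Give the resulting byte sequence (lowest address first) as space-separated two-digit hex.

8A D9 8C 59

1502402954 in hexadecimal, padded to 32 bits, is 0x598CD98A.
Split into bytes (most-significant first): 59 8C D9 8A.
In little-endian order the low byte comes first in memory.
So at ascending addresses the bytes are 8A D9 8C 59.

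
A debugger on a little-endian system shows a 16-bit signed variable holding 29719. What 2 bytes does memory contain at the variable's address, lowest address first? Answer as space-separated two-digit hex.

29719 in hexadecimal, padded to 16 bits, is 0x7417.
Split into bytes (most-significant first): 74 17.
Little-endian stores the least-significant byte at the lowest address.
So at ascending addresses the bytes are 17 74.

17 74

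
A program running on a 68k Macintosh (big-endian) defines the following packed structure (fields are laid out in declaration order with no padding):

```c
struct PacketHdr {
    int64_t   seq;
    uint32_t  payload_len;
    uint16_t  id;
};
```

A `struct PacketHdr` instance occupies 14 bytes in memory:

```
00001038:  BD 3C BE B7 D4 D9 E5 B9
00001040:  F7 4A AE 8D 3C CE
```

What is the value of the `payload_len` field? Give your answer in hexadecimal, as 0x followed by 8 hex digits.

0xF74AAE8D

`payload_len` follows `seq` (8 bytes), so it starts at byte offset 8 and occupies 4 bytes.
Bytes at offsets 8..11: F7 4A AE 8D.
Big-endian stores the most-significant byte at the lowest address.
The bytes are already most-significant first: 0xF74AAE8D.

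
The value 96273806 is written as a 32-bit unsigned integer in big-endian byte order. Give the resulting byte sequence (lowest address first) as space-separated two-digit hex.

05 BD 05 8E

96273806 in hexadecimal, padded to 32 bits, is 0x05BD058E.
Split into bytes (most-significant first): 05 BD 05 8E.
Big-endian: lowest address holds the most-significant byte.
So the memory order matches the most-significant-first order: 05 BD 05 8E.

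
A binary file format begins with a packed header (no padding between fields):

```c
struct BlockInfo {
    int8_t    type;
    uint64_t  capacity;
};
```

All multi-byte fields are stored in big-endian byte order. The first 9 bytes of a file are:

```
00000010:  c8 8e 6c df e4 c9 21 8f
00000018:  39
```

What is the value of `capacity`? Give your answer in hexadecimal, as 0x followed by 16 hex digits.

`capacity` follows `type` (1 byte), so it starts at byte offset 1 and occupies 8 bytes.
Bytes at offsets 1..8: 8E 6C DF E4 C9 21 8F 39.
Big-endian stores the most-significant byte at the lowest address.
The bytes are already most-significant first: 0x8E6CDFE4C9218F39.

0x8E6CDFE4C9218F39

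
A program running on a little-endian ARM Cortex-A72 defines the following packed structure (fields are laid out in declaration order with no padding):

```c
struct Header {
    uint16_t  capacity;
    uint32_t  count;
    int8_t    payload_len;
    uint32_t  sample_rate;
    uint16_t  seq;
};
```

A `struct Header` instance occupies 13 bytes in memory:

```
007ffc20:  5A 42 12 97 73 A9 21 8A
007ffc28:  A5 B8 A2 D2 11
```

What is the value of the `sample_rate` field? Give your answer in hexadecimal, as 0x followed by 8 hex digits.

`sample_rate` follows `capacity` (2 B), `count` (4 B), `payload_len` (1 B), so it starts at offset 2 + 4 + 1 = 7 and occupies 4 bytes.
Bytes at offsets 7..10: 8A A5 B8 A2.
In little-endian order the low byte comes first in memory.
Reassemble most-significant byte first: A2 B8 A5 8A → 0xA2B8A58A.

0xA2B8A58A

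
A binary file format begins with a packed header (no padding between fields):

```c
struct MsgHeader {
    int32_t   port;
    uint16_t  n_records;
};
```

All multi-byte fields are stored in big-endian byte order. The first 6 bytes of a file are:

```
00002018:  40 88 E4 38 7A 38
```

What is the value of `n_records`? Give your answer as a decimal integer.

`n_records` follows `port` (4 bytes), so it starts at byte offset 4 and occupies 2 bytes.
Bytes at offsets 4..5: 7A 38.
Big-endian stores the most-significant byte at the lowest address.
The bytes are already most-significant first: 0x7A38.
0x7A38 = 31288.

31288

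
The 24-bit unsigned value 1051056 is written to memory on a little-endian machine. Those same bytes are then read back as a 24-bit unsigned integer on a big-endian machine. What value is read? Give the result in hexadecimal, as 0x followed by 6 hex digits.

0xB00910

1051056 in 24-bit hexadecimal is 0x1009B0.
Stored little-endian, the bytes at ascending addresses are B0 09 10.
Read back as big-endian, the last byte is least significant, giving 0xB00910.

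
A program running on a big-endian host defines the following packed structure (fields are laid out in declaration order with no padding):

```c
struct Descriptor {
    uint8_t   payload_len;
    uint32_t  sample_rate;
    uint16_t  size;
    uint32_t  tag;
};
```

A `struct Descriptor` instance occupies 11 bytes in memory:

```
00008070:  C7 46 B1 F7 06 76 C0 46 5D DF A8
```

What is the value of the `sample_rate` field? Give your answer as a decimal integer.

1186068230

`sample_rate` follows `payload_len` (1 byte), so it starts at byte offset 1 and occupies 4 bytes.
Bytes at offsets 1..4: 46 B1 F7 06.
Big-endian: lowest address holds the most-significant byte.
The bytes are already most-significant first: 0x46B1F706.
0x46B1F706 = 1186068230.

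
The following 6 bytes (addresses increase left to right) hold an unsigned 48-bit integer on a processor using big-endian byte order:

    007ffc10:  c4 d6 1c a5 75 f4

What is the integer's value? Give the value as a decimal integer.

In big-endian order the high byte comes first in memory.
The bytes are already most-significant first: 0xC4D61CA575F4.
0xC4D61CA575F4 = 216423882651124.

216423882651124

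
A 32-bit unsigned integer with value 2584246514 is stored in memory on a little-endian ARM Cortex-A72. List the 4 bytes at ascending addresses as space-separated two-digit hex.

2584246514 in hexadecimal, padded to 32 bits, is 0x9A0878F2.
Split into bytes (most-significant first): 9A 08 78 F2.
In little-endian order the low byte comes first in memory.
So at ascending addresses the bytes are F2 78 08 9A.

F2 78 08 9A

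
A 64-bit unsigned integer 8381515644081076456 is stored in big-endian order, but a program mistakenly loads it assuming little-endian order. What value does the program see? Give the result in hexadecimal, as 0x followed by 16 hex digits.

8381515644081076456 in 64-bit hexadecimal is 0x7451201234D4F8E8.
Stored big-endian, the bytes at ascending addresses are 74 51 20 12 34 D4 F8 E8.
Read back as little-endian, the first byte is least significant, giving 0xE8F8D43412205174.

0xE8F8D43412205174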